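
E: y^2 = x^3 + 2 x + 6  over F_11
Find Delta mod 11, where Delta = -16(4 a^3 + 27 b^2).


4 a^3 + 27 b^2 = 4*2^3 + 27*6^2 = 32 + 972 = 1004
Delta = -16 * (1004) = -16064
Delta mod 11 = 7

Delta = 7 (mod 11)


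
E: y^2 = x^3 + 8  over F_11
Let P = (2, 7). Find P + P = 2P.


Doubling: s = (3 x1^2 + a) / (2 y1)
s = (3*2^2 + 0) / (2*7) mod 11 = 4
x3 = s^2 - 2 x1 mod 11 = 4^2 - 2*2 = 1
y3 = s (x1 - x3) - y1 mod 11 = 4 * (2 - 1) - 7 = 8

2P = (1, 8)


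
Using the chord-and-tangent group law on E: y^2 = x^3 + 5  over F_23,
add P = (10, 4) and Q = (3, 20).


P != Q, so use the chord formula.
s = (y2 - y1) / (x2 - x1) = (16) / (16) mod 23 = 1
x3 = s^2 - x1 - x2 mod 23 = 1^2 - 10 - 3 = 11
y3 = s (x1 - x3) - y1 mod 23 = 1 * (10 - 11) - 4 = 18

P + Q = (11, 18)


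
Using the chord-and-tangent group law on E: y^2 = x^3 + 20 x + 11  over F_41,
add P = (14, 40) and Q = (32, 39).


P != Q, so use the chord formula.
s = (y2 - y1) / (x2 - x1) = (40) / (18) mod 41 = 25
x3 = s^2 - x1 - x2 mod 41 = 25^2 - 14 - 32 = 5
y3 = s (x1 - x3) - y1 mod 41 = 25 * (14 - 5) - 40 = 21

P + Q = (5, 21)


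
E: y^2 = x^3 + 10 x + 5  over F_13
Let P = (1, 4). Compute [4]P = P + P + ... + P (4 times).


k = 4 = 100_2 (binary, LSB first: 001)
Double-and-add from P = (1, 4):
  bit 0 = 0: acc unchanged = O
  bit 1 = 0: acc unchanged = O
  bit 2 = 1: acc = O + (1, 9) = (1, 9)

4P = (1, 9)


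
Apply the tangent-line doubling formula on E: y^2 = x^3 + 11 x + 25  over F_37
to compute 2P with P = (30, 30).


Doubling: s = (3 x1^2 + a) / (2 y1)
s = (3*30^2 + 11) / (2*30) mod 37 = 31
x3 = s^2 - 2 x1 mod 37 = 31^2 - 2*30 = 13
y3 = s (x1 - x3) - y1 mod 37 = 31 * (30 - 13) - 30 = 16

2P = (13, 16)


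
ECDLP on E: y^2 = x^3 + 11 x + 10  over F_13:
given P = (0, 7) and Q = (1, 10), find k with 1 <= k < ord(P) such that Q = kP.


Enumerate multiples of P until we hit Q = (1, 10):
  1P = (0, 7)
  2P = (4, 1)
  3P = (8, 5)
  4P = (1, 3)
  5P = (2, 1)
  6P = (7, 1)
  7P = (7, 12)
  8P = (2, 12)
  9P = (1, 10)
Match found at i = 9.

k = 9


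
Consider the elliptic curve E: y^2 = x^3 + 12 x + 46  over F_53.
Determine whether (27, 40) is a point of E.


Check whether y^2 = x^3 + 12 x + 46 (mod 53) for (x, y) = (27, 40).
LHS: y^2 = 40^2 mod 53 = 10
RHS: x^3 + 12 x + 46 = 27^3 + 12*27 + 46 mod 53 = 19
LHS != RHS

No, not on the curve


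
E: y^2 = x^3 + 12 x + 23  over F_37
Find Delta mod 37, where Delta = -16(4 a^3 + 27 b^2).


4 a^3 + 27 b^2 = 4*12^3 + 27*23^2 = 6912 + 14283 = 21195
Delta = -16 * (21195) = -339120
Delta mod 37 = 22

Delta = 22 (mod 37)


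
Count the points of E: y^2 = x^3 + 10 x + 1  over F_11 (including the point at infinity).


For each x in F_11, count y with y^2 = x^3 + 10 x + 1 mod 11:
  x = 0: RHS = 1, y in [1, 10]  -> 2 point(s)
  x = 1: RHS = 1, y in [1, 10]  -> 2 point(s)
  x = 3: RHS = 3, y in [5, 6]  -> 2 point(s)
  x = 5: RHS = 0, y in [0]  -> 1 point(s)
  x = 10: RHS = 1, y in [1, 10]  -> 2 point(s)
Affine points: 9. Add the point at infinity: total = 10.

#E(F_11) = 10


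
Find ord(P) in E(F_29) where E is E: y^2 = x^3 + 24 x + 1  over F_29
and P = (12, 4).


Compute successive multiples of P until we hit O:
  1P = (12, 4)
  2P = (6, 19)
  3P = (10, 20)
  4P = (13, 4)
  5P = (4, 25)
  6P = (14, 23)
  7P = (28, 18)
  8P = (2, 12)
  ... (continuing to 33P)
  33P = O

ord(P) = 33


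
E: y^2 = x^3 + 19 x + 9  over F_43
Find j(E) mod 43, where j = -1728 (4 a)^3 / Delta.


Delta = -16(4 a^3 + 27 b^2) mod 43 = 21
-1728 * (4 a)^3 = -1728 * (4*19)^3 mod 43 = 2
j = 2 * 21^(-1) mod 43 = 39

j = 39 (mod 43)


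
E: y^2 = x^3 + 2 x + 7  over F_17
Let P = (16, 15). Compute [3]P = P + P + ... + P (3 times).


k = 3 = 11_2 (binary, LSB first: 11)
Double-and-add from P = (16, 15):
  bit 0 = 1: acc = O + (16, 15) = (16, 15)
  bit 1 = 1: acc = (16, 15) + (11, 0) = (16, 2)

3P = (16, 2)


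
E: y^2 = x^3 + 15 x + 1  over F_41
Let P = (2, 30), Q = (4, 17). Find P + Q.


P != Q, so use the chord formula.
s = (y2 - y1) / (x2 - x1) = (28) / (2) mod 41 = 14
x3 = s^2 - x1 - x2 mod 41 = 14^2 - 2 - 4 = 26
y3 = s (x1 - x3) - y1 mod 41 = 14 * (2 - 26) - 30 = 3

P + Q = (26, 3)


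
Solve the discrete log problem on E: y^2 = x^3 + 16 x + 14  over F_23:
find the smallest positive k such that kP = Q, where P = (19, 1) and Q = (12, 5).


Enumerate multiples of P until we hit Q = (12, 5):
  1P = (19, 1)
  2P = (20, 13)
  3P = (13, 2)
  4P = (7, 20)
  5P = (15, 8)
  6P = (5, 9)
  7P = (12, 18)
  8P = (4, 2)
  9P = (9, 6)
  10P = (1, 13)
  11P = (6, 21)
  12P = (2, 10)
  13P = (10, 1)
  14P = (17, 22)
  15P = (11, 7)
  16P = (18, 4)
  17P = (18, 19)
  18P = (11, 16)
  19P = (17, 1)
  20P = (10, 22)
  21P = (2, 13)
  22P = (6, 2)
  23P = (1, 10)
  24P = (9, 17)
  25P = (4, 21)
  26P = (12, 5)
Match found at i = 26.

k = 26


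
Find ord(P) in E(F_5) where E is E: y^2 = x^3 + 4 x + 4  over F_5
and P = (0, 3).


Compute successive multiples of P until we hit O:
  1P = (0, 3)
  2P = (1, 3)
  3P = (4, 2)
  4P = (2, 0)
  5P = (4, 3)
  6P = (1, 2)
  7P = (0, 2)
  8P = O

ord(P) = 8


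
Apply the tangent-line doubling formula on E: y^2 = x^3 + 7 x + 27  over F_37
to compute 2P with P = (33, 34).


Doubling: s = (3 x1^2 + a) / (2 y1)
s = (3*33^2 + 7) / (2*34) mod 37 = 34
x3 = s^2 - 2 x1 mod 37 = 34^2 - 2*33 = 17
y3 = s (x1 - x3) - y1 mod 37 = 34 * (33 - 17) - 34 = 29

2P = (17, 29)


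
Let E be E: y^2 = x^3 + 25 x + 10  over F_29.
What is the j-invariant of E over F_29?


Delta = -16(4 a^3 + 27 b^2) mod 29 = 17
-1728 * (4 a)^3 = -1728 * (4*25)^3 mod 29 = 3
j = 3 * 17^(-1) mod 29 = 7

j = 7 (mod 29)


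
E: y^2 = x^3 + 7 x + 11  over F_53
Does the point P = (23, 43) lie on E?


Check whether y^2 = x^3 + 7 x + 11 (mod 53) for (x, y) = (23, 43).
LHS: y^2 = 43^2 mod 53 = 47
RHS: x^3 + 7 x + 11 = 23^3 + 7*23 + 11 mod 53 = 43
LHS != RHS

No, not on the curve


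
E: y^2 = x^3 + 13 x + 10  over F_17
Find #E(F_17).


For each x in F_17, count y with y^2 = x^3 + 13 x + 10 mod 17:
  x = 3: RHS = 8, y in [5, 12]  -> 2 point(s)
  x = 5: RHS = 13, y in [8, 9]  -> 2 point(s)
  x = 6: RHS = 15, y in [7, 10]  -> 2 point(s)
  x = 7: RHS = 2, y in [6, 11]  -> 2 point(s)
  x = 10: RHS = 1, y in [1, 16]  -> 2 point(s)
  x = 13: RHS = 13, y in [8, 9]  -> 2 point(s)
  x = 16: RHS = 13, y in [8, 9]  -> 2 point(s)
Affine points: 14. Add the point at infinity: total = 15.

#E(F_17) = 15


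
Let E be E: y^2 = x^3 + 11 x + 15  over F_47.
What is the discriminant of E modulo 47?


4 a^3 + 27 b^2 = 4*11^3 + 27*15^2 = 5324 + 6075 = 11399
Delta = -16 * (11399) = -182384
Delta mod 47 = 23

Delta = 23 (mod 47)


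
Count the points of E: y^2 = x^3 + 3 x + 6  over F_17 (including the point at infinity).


For each x in F_17, count y with y^2 = x^3 + 3 x + 6 mod 17:
  x = 3: RHS = 8, y in [5, 12]  -> 2 point(s)
  x = 6: RHS = 2, y in [6, 11]  -> 2 point(s)
  x = 7: RHS = 13, y in [8, 9]  -> 2 point(s)
  x = 8: RHS = 15, y in [7, 10]  -> 2 point(s)
  x = 10: RHS = 16, y in [4, 13]  -> 2 point(s)
  x = 12: RHS = 2, y in [6, 11]  -> 2 point(s)
  x = 13: RHS = 15, y in [7, 10]  -> 2 point(s)
  x = 14: RHS = 4, y in [2, 15]  -> 2 point(s)
  x = 15: RHS = 9, y in [3, 14]  -> 2 point(s)
  x = 16: RHS = 2, y in [6, 11]  -> 2 point(s)
Affine points: 20. Add the point at infinity: total = 21.

#E(F_17) = 21


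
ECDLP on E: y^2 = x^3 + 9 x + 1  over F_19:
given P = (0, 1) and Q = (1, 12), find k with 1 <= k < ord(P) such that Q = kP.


Enumerate multiples of P until we hit Q = (1, 12):
  1P = (0, 1)
  2P = (6, 10)
  3P = (1, 7)
  4P = (16, 17)
  5P = (4, 14)
  6P = (3, 13)
  7P = (13, 4)
  8P = (11, 14)
  9P = (5, 0)
  10P = (11, 5)
  11P = (13, 15)
  12P = (3, 6)
  13P = (4, 5)
  14P = (16, 2)
  15P = (1, 12)
Match found at i = 15.

k = 15


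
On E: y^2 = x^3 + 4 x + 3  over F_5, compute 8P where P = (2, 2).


k = 8 = 1000_2 (binary, LSB first: 0001)
Double-and-add from P = (2, 2):
  bit 0 = 0: acc unchanged = O
  bit 1 = 0: acc unchanged = O
  bit 2 = 0: acc unchanged = O
  bit 3 = 1: acc = O + (2, 3) = (2, 3)

8P = (2, 3)


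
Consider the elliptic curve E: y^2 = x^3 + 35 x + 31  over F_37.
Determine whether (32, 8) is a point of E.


Check whether y^2 = x^3 + 35 x + 31 (mod 37) for (x, y) = (32, 8).
LHS: y^2 = 8^2 mod 37 = 27
RHS: x^3 + 35 x + 31 = 32^3 + 35*32 + 31 mod 37 = 27
LHS = RHS

Yes, on the curve


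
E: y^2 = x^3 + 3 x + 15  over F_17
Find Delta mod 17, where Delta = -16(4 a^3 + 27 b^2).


4 a^3 + 27 b^2 = 4*3^3 + 27*15^2 = 108 + 6075 = 6183
Delta = -16 * (6183) = -98928
Delta mod 17 = 12

Delta = 12 (mod 17)


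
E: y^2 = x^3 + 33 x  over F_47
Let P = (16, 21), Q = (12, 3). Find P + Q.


P != Q, so use the chord formula.
s = (y2 - y1) / (x2 - x1) = (29) / (43) mod 47 = 28
x3 = s^2 - x1 - x2 mod 47 = 28^2 - 16 - 12 = 4
y3 = s (x1 - x3) - y1 mod 47 = 28 * (16 - 4) - 21 = 33

P + Q = (4, 33)


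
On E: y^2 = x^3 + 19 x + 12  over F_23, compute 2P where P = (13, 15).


Doubling: s = (3 x1^2 + a) / (2 y1)
s = (3*13^2 + 19) / (2*15) mod 23 = 16
x3 = s^2 - 2 x1 mod 23 = 16^2 - 2*13 = 0
y3 = s (x1 - x3) - y1 mod 23 = 16 * (13 - 0) - 15 = 9

2P = (0, 9)


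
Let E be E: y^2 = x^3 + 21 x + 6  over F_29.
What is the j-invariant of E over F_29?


Delta = -16(4 a^3 + 27 b^2) mod 29 = 19
-1728 * (4 a)^3 = -1728 * (4*21)^3 mod 29 = 24
j = 24 * 19^(-1) mod 29 = 15

j = 15 (mod 29)


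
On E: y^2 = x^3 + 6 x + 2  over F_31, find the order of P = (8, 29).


Compute successive multiples of P until we hit O:
  1P = (8, 29)
  2P = (24, 19)
  3P = (27, 10)
  4P = (28, 22)
  5P = (20, 0)
  6P = (28, 9)
  7P = (27, 21)
  8P = (24, 12)
  ... (continuing to 10P)
  10P = O

ord(P) = 10


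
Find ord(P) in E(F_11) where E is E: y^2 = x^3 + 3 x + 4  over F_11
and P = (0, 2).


Compute successive multiples of P until we hit O:
  1P = (0, 2)
  2P = (4, 6)
  3P = (8, 1)
  4P = (8, 10)
  5P = (4, 5)
  6P = (0, 9)
  7P = O

ord(P) = 7


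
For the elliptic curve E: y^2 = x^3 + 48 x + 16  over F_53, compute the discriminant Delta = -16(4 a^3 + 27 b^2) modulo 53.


4 a^3 + 27 b^2 = 4*48^3 + 27*16^2 = 442368 + 6912 = 449280
Delta = -16 * (449280) = -7188480
Delta mod 53 = 16

Delta = 16 (mod 53)


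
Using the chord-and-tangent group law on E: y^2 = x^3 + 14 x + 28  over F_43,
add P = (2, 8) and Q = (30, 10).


P != Q, so use the chord formula.
s = (y2 - y1) / (x2 - x1) = (2) / (28) mod 43 = 40
x3 = s^2 - x1 - x2 mod 43 = 40^2 - 2 - 30 = 20
y3 = s (x1 - x3) - y1 mod 43 = 40 * (2 - 20) - 8 = 3

P + Q = (20, 3)


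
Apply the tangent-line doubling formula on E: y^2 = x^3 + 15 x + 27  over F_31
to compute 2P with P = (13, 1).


Doubling: s = (3 x1^2 + a) / (2 y1)
s = (3*13^2 + 15) / (2*1) mod 31 = 13
x3 = s^2 - 2 x1 mod 31 = 13^2 - 2*13 = 19
y3 = s (x1 - x3) - y1 mod 31 = 13 * (13 - 19) - 1 = 14

2P = (19, 14)


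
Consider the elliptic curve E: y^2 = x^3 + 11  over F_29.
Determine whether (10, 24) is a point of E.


Check whether y^2 = x^3 + 0 x + 11 (mod 29) for (x, y) = (10, 24).
LHS: y^2 = 24^2 mod 29 = 25
RHS: x^3 + 0 x + 11 = 10^3 + 0*10 + 11 mod 29 = 25
LHS = RHS

Yes, on the curve


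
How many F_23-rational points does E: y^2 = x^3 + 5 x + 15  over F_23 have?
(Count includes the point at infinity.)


For each x in F_23, count y with y^2 = x^3 + 5 x + 15 mod 23:
  x = 5: RHS = 4, y in [2, 21]  -> 2 point(s)
  x = 6: RHS = 8, y in [10, 13]  -> 2 point(s)
  x = 7: RHS = 2, y in [5, 18]  -> 2 point(s)
  x = 12: RHS = 9, y in [3, 20]  -> 2 point(s)
  x = 13: RHS = 0, y in [0]  -> 1 point(s)
  x = 14: RHS = 0, y in [0]  -> 1 point(s)
  x = 18: RHS = 3, y in [7, 16]  -> 2 point(s)
  x = 19: RHS = 0, y in [0]  -> 1 point(s)
  x = 22: RHS = 9, y in [3, 20]  -> 2 point(s)
Affine points: 15. Add the point at infinity: total = 16.

#E(F_23) = 16


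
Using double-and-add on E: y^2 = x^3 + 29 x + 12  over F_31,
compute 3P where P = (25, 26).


k = 3 = 11_2 (binary, LSB first: 11)
Double-and-add from P = (25, 26):
  bit 0 = 1: acc = O + (25, 26) = (25, 26)
  bit 1 = 1: acc = (25, 26) + (14, 0) = (25, 5)

3P = (25, 5)


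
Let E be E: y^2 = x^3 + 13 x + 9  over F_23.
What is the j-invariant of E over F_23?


Delta = -16(4 a^3 + 27 b^2) mod 23 = 5
-1728 * (4 a)^3 = -1728 * (4*13)^3 mod 23 = 19
j = 19 * 5^(-1) mod 23 = 13

j = 13 (mod 23)


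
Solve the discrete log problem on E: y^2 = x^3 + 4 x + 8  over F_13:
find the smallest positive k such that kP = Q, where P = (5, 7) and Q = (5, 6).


Enumerate multiples of P until we hit Q = (5, 6):
  1P = (5, 7)
  2P = (4, 7)
  3P = (4, 6)
  4P = (5, 6)
Match found at i = 4.

k = 4


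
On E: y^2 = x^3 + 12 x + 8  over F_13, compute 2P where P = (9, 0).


k = 2 = 10_2 (binary, LSB first: 01)
Double-and-add from P = (9, 0):
  bit 0 = 0: acc unchanged = O
  bit 1 = 1: acc = O + O = O

2P = O


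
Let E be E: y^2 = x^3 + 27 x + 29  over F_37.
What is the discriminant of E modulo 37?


4 a^3 + 27 b^2 = 4*27^3 + 27*29^2 = 78732 + 22707 = 101439
Delta = -16 * (101439) = -1623024
Delta mod 37 = 18

Delta = 18 (mod 37)


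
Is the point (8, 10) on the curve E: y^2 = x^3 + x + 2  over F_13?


Check whether y^2 = x^3 + 1 x + 2 (mod 13) for (x, y) = (8, 10).
LHS: y^2 = 10^2 mod 13 = 9
RHS: x^3 + 1 x + 2 = 8^3 + 1*8 + 2 mod 13 = 2
LHS != RHS

No, not on the curve


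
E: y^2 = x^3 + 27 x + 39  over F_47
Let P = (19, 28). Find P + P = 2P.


Doubling: s = (3 x1^2 + a) / (2 y1)
s = (3*19^2 + 27) / (2*28) mod 47 = 45
x3 = s^2 - 2 x1 mod 47 = 45^2 - 2*19 = 13
y3 = s (x1 - x3) - y1 mod 47 = 45 * (19 - 13) - 28 = 7

2P = (13, 7)


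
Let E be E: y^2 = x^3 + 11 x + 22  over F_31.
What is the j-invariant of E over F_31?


Delta = -16(4 a^3 + 27 b^2) mod 31 = 11
-1728 * (4 a)^3 = -1728 * (4*11)^3 mod 31 = 30
j = 30 * 11^(-1) mod 31 = 14

j = 14 (mod 31)


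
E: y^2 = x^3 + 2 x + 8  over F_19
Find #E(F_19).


For each x in F_19, count y with y^2 = x^3 + 2 x + 8 mod 19:
  x = 1: RHS = 11, y in [7, 12]  -> 2 point(s)
  x = 2: RHS = 1, y in [1, 18]  -> 2 point(s)
  x = 4: RHS = 4, y in [2, 17]  -> 2 point(s)
  x = 7: RHS = 4, y in [2, 17]  -> 2 point(s)
  x = 8: RHS = 4, y in [2, 17]  -> 2 point(s)
  x = 14: RHS = 6, y in [5, 14]  -> 2 point(s)
  x = 18: RHS = 5, y in [9, 10]  -> 2 point(s)
Affine points: 14. Add the point at infinity: total = 15.

#E(F_19) = 15


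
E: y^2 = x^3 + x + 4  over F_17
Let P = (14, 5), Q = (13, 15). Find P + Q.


P != Q, so use the chord formula.
s = (y2 - y1) / (x2 - x1) = (10) / (16) mod 17 = 7
x3 = s^2 - x1 - x2 mod 17 = 7^2 - 14 - 13 = 5
y3 = s (x1 - x3) - y1 mod 17 = 7 * (14 - 5) - 5 = 7

P + Q = (5, 7)


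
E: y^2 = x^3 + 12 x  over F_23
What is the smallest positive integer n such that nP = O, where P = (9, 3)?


Compute successive multiples of P until we hit O:
  1P = (9, 3)
  2P = (0, 0)
  3P = (9, 20)
  4P = O

ord(P) = 4


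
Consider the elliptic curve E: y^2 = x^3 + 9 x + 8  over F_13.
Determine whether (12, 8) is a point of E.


Check whether y^2 = x^3 + 9 x + 8 (mod 13) for (x, y) = (12, 8).
LHS: y^2 = 8^2 mod 13 = 12
RHS: x^3 + 9 x + 8 = 12^3 + 9*12 + 8 mod 13 = 11
LHS != RHS

No, not on the curve


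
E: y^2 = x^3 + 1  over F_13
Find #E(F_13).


For each x in F_13, count y with y^2 = x^3 + 0 x + 1 mod 13:
  x = 0: RHS = 1, y in [1, 12]  -> 2 point(s)
  x = 2: RHS = 9, y in [3, 10]  -> 2 point(s)
  x = 4: RHS = 0, y in [0]  -> 1 point(s)
  x = 5: RHS = 9, y in [3, 10]  -> 2 point(s)
  x = 6: RHS = 9, y in [3, 10]  -> 2 point(s)
  x = 10: RHS = 0, y in [0]  -> 1 point(s)
  x = 12: RHS = 0, y in [0]  -> 1 point(s)
Affine points: 11. Add the point at infinity: total = 12.

#E(F_13) = 12


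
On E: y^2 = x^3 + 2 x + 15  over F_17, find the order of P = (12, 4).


Compute successive multiples of P until we hit O:
  1P = (12, 4)
  2P = (11, 12)
  3P = (7, 7)
  4P = (14, 4)
  5P = (8, 13)
  6P = (1, 1)
  7P = (0, 7)
  8P = (4, 11)
  ... (continuing to 19P)
  19P = O

ord(P) = 19


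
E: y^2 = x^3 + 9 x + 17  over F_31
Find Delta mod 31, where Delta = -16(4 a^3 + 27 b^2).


4 a^3 + 27 b^2 = 4*9^3 + 27*17^2 = 2916 + 7803 = 10719
Delta = -16 * (10719) = -171504
Delta mod 31 = 19

Delta = 19 (mod 31)


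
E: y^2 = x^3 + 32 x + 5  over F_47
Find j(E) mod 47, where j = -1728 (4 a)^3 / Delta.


Delta = -16(4 a^3 + 27 b^2) mod 47 = 45
-1728 * (4 a)^3 = -1728 * (4*32)^3 mod 47 = 38
j = 38 * 45^(-1) mod 47 = 28

j = 28 (mod 47)


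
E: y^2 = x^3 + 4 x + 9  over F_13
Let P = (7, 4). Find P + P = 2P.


Doubling: s = (3 x1^2 + a) / (2 y1)
s = (3*7^2 + 4) / (2*4) mod 13 = 1
x3 = s^2 - 2 x1 mod 13 = 1^2 - 2*7 = 0
y3 = s (x1 - x3) - y1 mod 13 = 1 * (7 - 0) - 4 = 3

2P = (0, 3)


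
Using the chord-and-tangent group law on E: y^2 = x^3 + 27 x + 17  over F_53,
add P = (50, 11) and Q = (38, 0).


P != Q, so use the chord formula.
s = (y2 - y1) / (x2 - x1) = (42) / (41) mod 53 = 23
x3 = s^2 - x1 - x2 mod 53 = 23^2 - 50 - 38 = 17
y3 = s (x1 - x3) - y1 mod 53 = 23 * (50 - 17) - 11 = 6

P + Q = (17, 6)


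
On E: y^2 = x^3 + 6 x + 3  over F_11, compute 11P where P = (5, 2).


k = 11 = 1011_2 (binary, LSB first: 1101)
Double-and-add from P = (5, 2):
  bit 0 = 1: acc = O + (5, 2) = (5, 2)
  bit 1 = 1: acc = (5, 2) + (2, 1) = (9, 4)
  bit 2 = 0: acc unchanged = (9, 4)
  bit 3 = 1: acc = (9, 4) + (3, 9) = (0, 5)

11P = (0, 5)


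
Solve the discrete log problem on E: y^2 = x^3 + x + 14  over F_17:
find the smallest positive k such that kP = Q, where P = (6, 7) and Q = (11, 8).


Enumerate multiples of P until we hit Q = (11, 8):
  1P = (6, 7)
  2P = (1, 4)
  3P = (9, 15)
  4P = (11, 8)
Match found at i = 4.

k = 4


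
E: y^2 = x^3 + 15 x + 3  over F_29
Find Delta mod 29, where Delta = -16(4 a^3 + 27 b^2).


4 a^3 + 27 b^2 = 4*15^3 + 27*3^2 = 13500 + 243 = 13743
Delta = -16 * (13743) = -219888
Delta mod 29 = 19

Delta = 19 (mod 29)


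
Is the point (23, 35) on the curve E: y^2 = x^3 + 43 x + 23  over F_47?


Check whether y^2 = x^3 + 43 x + 23 (mod 47) for (x, y) = (23, 35).
LHS: y^2 = 35^2 mod 47 = 3
RHS: x^3 + 43 x + 23 = 23^3 + 43*23 + 23 mod 47 = 19
LHS != RHS

No, not on the curve


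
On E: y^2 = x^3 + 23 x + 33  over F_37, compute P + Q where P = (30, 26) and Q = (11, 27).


P != Q, so use the chord formula.
s = (y2 - y1) / (x2 - x1) = (1) / (18) mod 37 = 35
x3 = s^2 - x1 - x2 mod 37 = 35^2 - 30 - 11 = 0
y3 = s (x1 - x3) - y1 mod 37 = 35 * (30 - 0) - 26 = 25

P + Q = (0, 25)


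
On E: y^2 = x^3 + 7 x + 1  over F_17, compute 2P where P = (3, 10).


k = 2 = 10_2 (binary, LSB first: 01)
Double-and-add from P = (3, 10):
  bit 0 = 0: acc unchanged = O
  bit 1 = 1: acc = O + (11, 7) = (11, 7)

2P = (11, 7)


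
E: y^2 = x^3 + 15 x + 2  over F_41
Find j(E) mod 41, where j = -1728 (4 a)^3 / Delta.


Delta = -16(4 a^3 + 27 b^2) mod 41 = 23
-1728 * (4 a)^3 = -1728 * (4*15)^3 mod 41 = 10
j = 10 * 23^(-1) mod 41 = 4

j = 4 (mod 41)


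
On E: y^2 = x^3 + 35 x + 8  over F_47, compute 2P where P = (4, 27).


Doubling: s = (3 x1^2 + a) / (2 y1)
s = (3*4^2 + 35) / (2*27) mod 47 = 32
x3 = s^2 - 2 x1 mod 47 = 32^2 - 2*4 = 29
y3 = s (x1 - x3) - y1 mod 47 = 32 * (4 - 29) - 27 = 19

2P = (29, 19)


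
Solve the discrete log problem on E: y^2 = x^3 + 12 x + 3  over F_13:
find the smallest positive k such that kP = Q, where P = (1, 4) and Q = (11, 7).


Enumerate multiples of P until we hit Q = (11, 7):
  1P = (1, 4)
  2P = (7, 1)
  3P = (2, 3)
  4P = (11, 6)
  5P = (0, 4)
  6P = (12, 9)
  7P = (3, 1)
  8P = (8, 0)
  9P = (3, 12)
  10P = (12, 4)
  11P = (0, 9)
  12P = (11, 7)
Match found at i = 12.

k = 12


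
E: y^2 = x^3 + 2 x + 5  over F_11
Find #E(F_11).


For each x in F_11, count y with y^2 = x^3 + 2 x + 5 mod 11:
  x = 0: RHS = 5, y in [4, 7]  -> 2 point(s)
  x = 3: RHS = 5, y in [4, 7]  -> 2 point(s)
  x = 4: RHS = 0, y in [0]  -> 1 point(s)
  x = 8: RHS = 5, y in [4, 7]  -> 2 point(s)
  x = 9: RHS = 4, y in [2, 9]  -> 2 point(s)
Affine points: 9. Add the point at infinity: total = 10.

#E(F_11) = 10


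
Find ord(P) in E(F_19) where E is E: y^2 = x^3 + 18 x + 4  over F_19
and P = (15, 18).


Compute successive multiples of P until we hit O:
  1P = (15, 18)
  2P = (14, 6)
  3P = (1, 17)
  4P = (0, 17)
  5P = (10, 14)
  6P = (3, 3)
  7P = (18, 2)
  8P = (6, 10)
  ... (continuing to 23P)
  23P = O

ord(P) = 23


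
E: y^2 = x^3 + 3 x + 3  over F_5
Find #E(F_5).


For each x in F_5, count y with y^2 = x^3 + 3 x + 3 mod 5:
  x = 3: RHS = 4, y in [2, 3]  -> 2 point(s)
  x = 4: RHS = 4, y in [2, 3]  -> 2 point(s)
Affine points: 4. Add the point at infinity: total = 5.

#E(F_5) = 5


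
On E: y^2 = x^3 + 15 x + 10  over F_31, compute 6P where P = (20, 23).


k = 6 = 110_2 (binary, LSB first: 011)
Double-and-add from P = (20, 23):
  bit 0 = 0: acc unchanged = O
  bit 1 = 1: acc = O + (11, 24) = (11, 24)
  bit 2 = 1: acc = (11, 24) + (25, 13) = (4, 17)

6P = (4, 17)


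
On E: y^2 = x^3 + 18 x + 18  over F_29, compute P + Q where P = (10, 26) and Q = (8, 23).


P != Q, so use the chord formula.
s = (y2 - y1) / (x2 - x1) = (26) / (27) mod 29 = 16
x3 = s^2 - x1 - x2 mod 29 = 16^2 - 10 - 8 = 6
y3 = s (x1 - x3) - y1 mod 29 = 16 * (10 - 6) - 26 = 9

P + Q = (6, 9)


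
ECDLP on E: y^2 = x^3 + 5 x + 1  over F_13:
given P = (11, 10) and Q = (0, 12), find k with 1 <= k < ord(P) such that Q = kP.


Enumerate multiples of P until we hit Q = (0, 12):
  1P = (11, 10)
  2P = (3, 2)
  3P = (0, 1)
  4P = (6, 0)
  5P = (0, 12)
Match found at i = 5.

k = 5


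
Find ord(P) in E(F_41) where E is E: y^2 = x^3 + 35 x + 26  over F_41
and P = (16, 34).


Compute successive multiples of P until we hit O:
  1P = (16, 34)
  2P = (27, 20)
  3P = (23, 1)
  4P = (10, 8)
  5P = (11, 15)
  6P = (35, 25)
  7P = (26, 29)
  8P = (30, 14)
  ... (continuing to 51P)
  51P = O

ord(P) = 51


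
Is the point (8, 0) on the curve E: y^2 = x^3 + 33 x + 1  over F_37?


Check whether y^2 = x^3 + 33 x + 1 (mod 37) for (x, y) = (8, 0).
LHS: y^2 = 0^2 mod 37 = 0
RHS: x^3 + 33 x + 1 = 8^3 + 33*8 + 1 mod 37 = 0
LHS = RHS

Yes, on the curve


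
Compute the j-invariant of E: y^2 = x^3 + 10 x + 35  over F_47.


Delta = -16(4 a^3 + 27 b^2) mod 47 = 34
-1728 * (4 a)^3 = -1728 * (4*10)^3 mod 47 = 34
j = 34 * 34^(-1) mod 47 = 1

j = 1 (mod 47)


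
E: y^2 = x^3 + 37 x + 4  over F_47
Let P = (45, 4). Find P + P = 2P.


Doubling: s = (3 x1^2 + a) / (2 y1)
s = (3*45^2 + 37) / (2*4) mod 47 = 12
x3 = s^2 - 2 x1 mod 47 = 12^2 - 2*45 = 7
y3 = s (x1 - x3) - y1 mod 47 = 12 * (45 - 7) - 4 = 29

2P = (7, 29)


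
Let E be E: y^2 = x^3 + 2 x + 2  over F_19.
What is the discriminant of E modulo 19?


4 a^3 + 27 b^2 = 4*2^3 + 27*2^2 = 32 + 108 = 140
Delta = -16 * (140) = -2240
Delta mod 19 = 2

Delta = 2 (mod 19)


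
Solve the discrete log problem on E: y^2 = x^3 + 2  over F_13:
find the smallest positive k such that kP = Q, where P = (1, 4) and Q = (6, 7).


Enumerate multiples of P until we hit Q = (6, 7):
  1P = (1, 4)
  2P = (2, 7)
  3P = (6, 7)
Match found at i = 3.

k = 3


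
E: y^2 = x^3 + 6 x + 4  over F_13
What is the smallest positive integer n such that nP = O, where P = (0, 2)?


Compute successive multiples of P until we hit O:
  1P = (0, 2)
  2P = (12, 6)
  3P = (4, 1)
  4P = (5, 9)
  5P = (11, 6)
  6P = (6, 10)
  7P = (3, 7)
  8P = (7, 8)
  ... (continuing to 17P)
  17P = O

ord(P) = 17


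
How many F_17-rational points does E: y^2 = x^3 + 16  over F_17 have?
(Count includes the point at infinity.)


For each x in F_17, count y with y^2 = x^3 + 0 x + 16 mod 17:
  x = 0: RHS = 16, y in [4, 13]  -> 2 point(s)
  x = 1: RHS = 0, y in [0]  -> 1 point(s)
  x = 3: RHS = 9, y in [3, 14]  -> 2 point(s)
  x = 7: RHS = 2, y in [6, 11]  -> 2 point(s)
  x = 8: RHS = 1, y in [1, 16]  -> 2 point(s)
  x = 10: RHS = 13, y in [8, 9]  -> 2 point(s)
  x = 11: RHS = 4, y in [2, 15]  -> 2 point(s)
  x = 15: RHS = 8, y in [5, 12]  -> 2 point(s)
  x = 16: RHS = 15, y in [7, 10]  -> 2 point(s)
Affine points: 17. Add the point at infinity: total = 18.

#E(F_17) = 18


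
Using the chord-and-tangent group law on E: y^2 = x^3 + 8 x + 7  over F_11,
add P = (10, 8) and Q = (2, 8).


P != Q, so use the chord formula.
s = (y2 - y1) / (x2 - x1) = (0) / (3) mod 11 = 0
x3 = s^2 - x1 - x2 mod 11 = 0^2 - 10 - 2 = 10
y3 = s (x1 - x3) - y1 mod 11 = 0 * (10 - 10) - 8 = 3

P + Q = (10, 3)


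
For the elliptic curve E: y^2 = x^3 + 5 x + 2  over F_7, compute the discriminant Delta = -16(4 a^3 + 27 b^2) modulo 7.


4 a^3 + 27 b^2 = 4*5^3 + 27*2^2 = 500 + 108 = 608
Delta = -16 * (608) = -9728
Delta mod 7 = 2

Delta = 2 (mod 7)


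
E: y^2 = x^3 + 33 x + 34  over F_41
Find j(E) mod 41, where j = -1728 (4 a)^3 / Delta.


Delta = -16(4 a^3 + 27 b^2) mod 41 = 38
-1728 * (4 a)^3 = -1728 * (4*33)^3 mod 41 = 13
j = 13 * 38^(-1) mod 41 = 23

j = 23 (mod 41)


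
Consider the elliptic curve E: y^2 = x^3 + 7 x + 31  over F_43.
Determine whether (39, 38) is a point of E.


Check whether y^2 = x^3 + 7 x + 31 (mod 43) for (x, y) = (39, 38).
LHS: y^2 = 38^2 mod 43 = 25
RHS: x^3 + 7 x + 31 = 39^3 + 7*39 + 31 mod 43 = 25
LHS = RHS

Yes, on the curve


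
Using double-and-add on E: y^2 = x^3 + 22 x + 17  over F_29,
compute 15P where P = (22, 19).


k = 15 = 1111_2 (binary, LSB first: 1111)
Double-and-add from P = (22, 19):
  bit 0 = 1: acc = O + (22, 19) = (22, 19)
  bit 1 = 1: acc = (22, 19) + (5, 7) = (3, 20)
  bit 2 = 1: acc = (3, 20) + (13, 8) = (4, 16)
  bit 3 = 1: acc = (4, 16) + (28, 9) = (21, 24)

15P = (21, 24)


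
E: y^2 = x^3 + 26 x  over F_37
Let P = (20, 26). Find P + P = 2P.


Doubling: s = (3 x1^2 + a) / (2 y1)
s = (3*20^2 + 26) / (2*26) mod 37 = 25
x3 = s^2 - 2 x1 mod 37 = 25^2 - 2*20 = 30
y3 = s (x1 - x3) - y1 mod 37 = 25 * (20 - 30) - 26 = 20

2P = (30, 20)


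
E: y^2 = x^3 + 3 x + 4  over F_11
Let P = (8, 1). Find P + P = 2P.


Doubling: s = (3 x1^2 + a) / (2 y1)
s = (3*8^2 + 3) / (2*1) mod 11 = 4
x3 = s^2 - 2 x1 mod 11 = 4^2 - 2*8 = 0
y3 = s (x1 - x3) - y1 mod 11 = 4 * (8 - 0) - 1 = 9

2P = (0, 9)


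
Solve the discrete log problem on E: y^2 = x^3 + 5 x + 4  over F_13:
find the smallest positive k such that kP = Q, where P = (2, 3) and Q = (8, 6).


Enumerate multiples of P until we hit Q = (8, 6):
  1P = (2, 3)
  2P = (8, 6)
Match found at i = 2.

k = 2


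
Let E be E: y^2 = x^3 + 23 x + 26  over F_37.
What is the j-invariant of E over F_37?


Delta = -16(4 a^3 + 27 b^2) mod 37 = 23
-1728 * (4 a)^3 = -1728 * (4*23)^3 mod 37 = 31
j = 31 * 23^(-1) mod 37 = 11

j = 11 (mod 37)


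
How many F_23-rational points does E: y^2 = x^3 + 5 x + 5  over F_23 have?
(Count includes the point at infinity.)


For each x in F_23, count y with y^2 = x^3 + 5 x + 5 mod 23:
  x = 2: RHS = 0, y in [0]  -> 1 point(s)
  x = 3: RHS = 1, y in [1, 22]  -> 2 point(s)
  x = 13: RHS = 13, y in [6, 17]  -> 2 point(s)
  x = 14: RHS = 13, y in [6, 17]  -> 2 point(s)
  x = 16: RHS = 18, y in [8, 15]  -> 2 point(s)
  x = 17: RHS = 12, y in [9, 14]  -> 2 point(s)
  x = 18: RHS = 16, y in [4, 19]  -> 2 point(s)
  x = 19: RHS = 13, y in [6, 17]  -> 2 point(s)
  x = 20: RHS = 9, y in [3, 20]  -> 2 point(s)
Affine points: 17. Add the point at infinity: total = 18.

#E(F_23) = 18


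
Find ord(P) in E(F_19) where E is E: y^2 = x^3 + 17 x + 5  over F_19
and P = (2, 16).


Compute successive multiples of P until we hit O:
  1P = (2, 16)
  2P = (3, 11)
  3P = (1, 17)
  4P = (17, 18)
  5P = (5, 14)
  6P = (4, 17)
  7P = (18, 14)
  8P = (10, 4)
  ... (continuing to 28P)
  28P = O

ord(P) = 28


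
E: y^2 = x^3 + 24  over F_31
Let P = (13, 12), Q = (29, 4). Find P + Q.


P != Q, so use the chord formula.
s = (y2 - y1) / (x2 - x1) = (23) / (16) mod 31 = 15
x3 = s^2 - x1 - x2 mod 31 = 15^2 - 13 - 29 = 28
y3 = s (x1 - x3) - y1 mod 31 = 15 * (13 - 28) - 12 = 11

P + Q = (28, 11)


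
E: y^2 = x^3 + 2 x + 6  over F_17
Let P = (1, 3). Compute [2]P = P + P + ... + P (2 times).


k = 2 = 10_2 (binary, LSB first: 01)
Double-and-add from P = (1, 3):
  bit 0 = 0: acc unchanged = O
  bit 1 = 1: acc = O + (2, 16) = (2, 16)

2P = (2, 16)


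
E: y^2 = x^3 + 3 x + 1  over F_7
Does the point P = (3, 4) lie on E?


Check whether y^2 = x^3 + 3 x + 1 (mod 7) for (x, y) = (3, 4).
LHS: y^2 = 4^2 mod 7 = 2
RHS: x^3 + 3 x + 1 = 3^3 + 3*3 + 1 mod 7 = 2
LHS = RHS

Yes, on the curve


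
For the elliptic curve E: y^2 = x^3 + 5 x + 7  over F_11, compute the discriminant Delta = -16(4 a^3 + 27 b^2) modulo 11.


4 a^3 + 27 b^2 = 4*5^3 + 27*7^2 = 500 + 1323 = 1823
Delta = -16 * (1823) = -29168
Delta mod 11 = 4

Delta = 4 (mod 11)


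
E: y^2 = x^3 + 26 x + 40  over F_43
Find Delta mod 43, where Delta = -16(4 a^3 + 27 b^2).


4 a^3 + 27 b^2 = 4*26^3 + 27*40^2 = 70304 + 43200 = 113504
Delta = -16 * (113504) = -1816064
Delta mod 43 = 41

Delta = 41 (mod 43)


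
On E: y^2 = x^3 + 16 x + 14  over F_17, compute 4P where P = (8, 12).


k = 4 = 100_2 (binary, LSB first: 001)
Double-and-add from P = (8, 12):
  bit 0 = 0: acc unchanged = O
  bit 1 = 0: acc unchanged = O
  bit 2 = 1: acc = O + (5, 10) = (5, 10)

4P = (5, 10)


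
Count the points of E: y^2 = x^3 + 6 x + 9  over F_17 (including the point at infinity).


For each x in F_17, count y with y^2 = x^3 + 6 x + 9 mod 17:
  x = 0: RHS = 9, y in [3, 14]  -> 2 point(s)
  x = 1: RHS = 16, y in [4, 13]  -> 2 point(s)
  x = 8: RHS = 8, y in [5, 12]  -> 2 point(s)
  x = 10: RHS = 15, y in [7, 10]  -> 2 point(s)
  x = 14: RHS = 15, y in [7, 10]  -> 2 point(s)
  x = 16: RHS = 2, y in [6, 11]  -> 2 point(s)
Affine points: 12. Add the point at infinity: total = 13.

#E(F_17) = 13


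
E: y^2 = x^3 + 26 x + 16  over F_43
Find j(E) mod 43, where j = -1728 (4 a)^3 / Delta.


Delta = -16(4 a^3 + 27 b^2) mod 43 = 20
-1728 * (4 a)^3 = -1728 * (4*26)^3 mod 43 = 42
j = 42 * 20^(-1) mod 43 = 15

j = 15 (mod 43)


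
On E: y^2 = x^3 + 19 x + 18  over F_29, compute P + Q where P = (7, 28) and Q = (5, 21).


P != Q, so use the chord formula.
s = (y2 - y1) / (x2 - x1) = (22) / (27) mod 29 = 18
x3 = s^2 - x1 - x2 mod 29 = 18^2 - 7 - 5 = 22
y3 = s (x1 - x3) - y1 mod 29 = 18 * (7 - 22) - 28 = 21

P + Q = (22, 21)


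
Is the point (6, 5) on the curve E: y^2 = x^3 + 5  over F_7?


Check whether y^2 = x^3 + 0 x + 5 (mod 7) for (x, y) = (6, 5).
LHS: y^2 = 5^2 mod 7 = 4
RHS: x^3 + 0 x + 5 = 6^3 + 0*6 + 5 mod 7 = 4
LHS = RHS

Yes, on the curve


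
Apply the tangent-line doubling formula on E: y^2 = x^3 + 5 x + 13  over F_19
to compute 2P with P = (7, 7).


Doubling: s = (3 x1^2 + a) / (2 y1)
s = (3*7^2 + 5) / (2*7) mod 19 = 0
x3 = s^2 - 2 x1 mod 19 = 0^2 - 2*7 = 5
y3 = s (x1 - x3) - y1 mod 19 = 0 * (7 - 5) - 7 = 12

2P = (5, 12)


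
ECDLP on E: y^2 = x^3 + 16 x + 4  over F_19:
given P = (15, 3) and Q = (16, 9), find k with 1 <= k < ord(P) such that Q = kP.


Enumerate multiples of P until we hit Q = (16, 9):
  1P = (15, 3)
  2P = (12, 10)
  3P = (8, 6)
  4P = (2, 5)
  5P = (0, 2)
  6P = (10, 10)
  7P = (18, 5)
  8P = (16, 9)
Match found at i = 8.

k = 8


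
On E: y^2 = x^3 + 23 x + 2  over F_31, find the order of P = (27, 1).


Compute successive multiples of P until we hit O:
  1P = (27, 1)
  2P = (5, 5)
  3P = (8, 4)
  4P = (29, 14)
  5P = (25, 12)
  6P = (17, 6)
  7P = (26, 14)
  8P = (23, 9)
  ... (continuing to 39P)
  39P = O

ord(P) = 39


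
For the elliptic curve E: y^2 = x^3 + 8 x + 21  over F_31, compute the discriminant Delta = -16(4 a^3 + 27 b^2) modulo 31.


4 a^3 + 27 b^2 = 4*8^3 + 27*21^2 = 2048 + 11907 = 13955
Delta = -16 * (13955) = -223280
Delta mod 31 = 13

Delta = 13 (mod 31)


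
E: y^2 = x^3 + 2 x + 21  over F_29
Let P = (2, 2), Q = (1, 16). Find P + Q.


P != Q, so use the chord formula.
s = (y2 - y1) / (x2 - x1) = (14) / (28) mod 29 = 15
x3 = s^2 - x1 - x2 mod 29 = 15^2 - 2 - 1 = 19
y3 = s (x1 - x3) - y1 mod 29 = 15 * (2 - 19) - 2 = 4

P + Q = (19, 4)


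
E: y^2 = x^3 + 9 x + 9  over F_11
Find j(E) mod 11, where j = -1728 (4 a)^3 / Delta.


Delta = -16(4 a^3 + 27 b^2) mod 11 = 5
-1728 * (4 a)^3 = -1728 * (4*9)^3 mod 11 = 6
j = 6 * 5^(-1) mod 11 = 10

j = 10 (mod 11)


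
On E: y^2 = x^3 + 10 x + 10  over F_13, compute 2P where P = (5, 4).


Doubling: s = (3 x1^2 + a) / (2 y1)
s = (3*5^2 + 10) / (2*4) mod 13 = 9
x3 = s^2 - 2 x1 mod 13 = 9^2 - 2*5 = 6
y3 = s (x1 - x3) - y1 mod 13 = 9 * (5 - 6) - 4 = 0

2P = (6, 0)


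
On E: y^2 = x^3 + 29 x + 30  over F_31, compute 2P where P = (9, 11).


k = 2 = 10_2 (binary, LSB first: 01)
Double-and-add from P = (9, 11):
  bit 0 = 0: acc unchanged = O
  bit 1 = 1: acc = O + (27, 6) = (27, 6)

2P = (27, 6)


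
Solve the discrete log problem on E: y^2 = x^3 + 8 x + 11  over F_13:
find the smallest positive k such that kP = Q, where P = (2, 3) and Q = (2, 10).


Enumerate multiples of P until we hit Q = (2, 10):
  1P = (2, 3)
  2P = (10, 5)
  3P = (10, 8)
  4P = (2, 10)
Match found at i = 4.

k = 4


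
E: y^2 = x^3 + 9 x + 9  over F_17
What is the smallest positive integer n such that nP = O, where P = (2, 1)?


Compute successive multiples of P until we hit O:
  1P = (2, 1)
  2P = (0, 3)
  3P = (16, 13)
  4P = (15, 0)
  5P = (16, 4)
  6P = (0, 14)
  7P = (2, 16)
  8P = O

ord(P) = 8


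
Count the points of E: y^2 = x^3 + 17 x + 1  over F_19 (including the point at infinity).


For each x in F_19, count y with y^2 = x^3 + 17 x + 1 mod 19:
  x = 0: RHS = 1, y in [1, 18]  -> 2 point(s)
  x = 1: RHS = 0, y in [0]  -> 1 point(s)
  x = 2: RHS = 5, y in [9, 10]  -> 2 point(s)
  x = 4: RHS = 0, y in [0]  -> 1 point(s)
  x = 7: RHS = 7, y in [8, 11]  -> 2 point(s)
  x = 9: RHS = 9, y in [3, 16]  -> 2 point(s)
  x = 13: RHS = 6, y in [5, 14]  -> 2 point(s)
  x = 14: RHS = 0, y in [0]  -> 1 point(s)
  x = 17: RHS = 16, y in [4, 15]  -> 2 point(s)
Affine points: 15. Add the point at infinity: total = 16.

#E(F_19) = 16


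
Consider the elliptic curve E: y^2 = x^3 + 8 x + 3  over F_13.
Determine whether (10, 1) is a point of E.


Check whether y^2 = x^3 + 8 x + 3 (mod 13) for (x, y) = (10, 1).
LHS: y^2 = 1^2 mod 13 = 1
RHS: x^3 + 8 x + 3 = 10^3 + 8*10 + 3 mod 13 = 4
LHS != RHS

No, not on the curve


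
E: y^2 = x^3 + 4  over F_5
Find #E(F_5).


For each x in F_5, count y with y^2 = x^3 + 0 x + 4 mod 5:
  x = 0: RHS = 4, y in [2, 3]  -> 2 point(s)
  x = 1: RHS = 0, y in [0]  -> 1 point(s)
  x = 3: RHS = 1, y in [1, 4]  -> 2 point(s)
Affine points: 5. Add the point at infinity: total = 6.

#E(F_5) = 6


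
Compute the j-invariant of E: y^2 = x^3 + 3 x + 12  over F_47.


Delta = -16(4 a^3 + 27 b^2) mod 47 = 31
-1728 * (4 a)^3 = -1728 * (4*3)^3 mod 47 = 20
j = 20 * 31^(-1) mod 47 = 34

j = 34 (mod 47)


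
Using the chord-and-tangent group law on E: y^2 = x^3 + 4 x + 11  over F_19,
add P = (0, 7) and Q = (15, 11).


P != Q, so use the chord formula.
s = (y2 - y1) / (x2 - x1) = (4) / (15) mod 19 = 18
x3 = s^2 - x1 - x2 mod 19 = 18^2 - 0 - 15 = 5
y3 = s (x1 - x3) - y1 mod 19 = 18 * (0 - 5) - 7 = 17

P + Q = (5, 17)


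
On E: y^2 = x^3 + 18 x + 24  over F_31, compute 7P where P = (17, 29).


k = 7 = 111_2 (binary, LSB first: 111)
Double-and-add from P = (17, 29):
  bit 0 = 1: acc = O + (17, 29) = (17, 29)
  bit 1 = 1: acc = (17, 29) + (17, 2) = O
  bit 2 = 1: acc = O + (17, 29) = (17, 29)

7P = (17, 29)


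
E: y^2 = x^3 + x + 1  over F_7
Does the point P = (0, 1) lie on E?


Check whether y^2 = x^3 + 1 x + 1 (mod 7) for (x, y) = (0, 1).
LHS: y^2 = 1^2 mod 7 = 1
RHS: x^3 + 1 x + 1 = 0^3 + 1*0 + 1 mod 7 = 1
LHS = RHS

Yes, on the curve


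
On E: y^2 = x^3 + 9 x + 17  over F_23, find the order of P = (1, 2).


Compute successive multiples of P until we hit O:
  1P = (1, 2)
  2P = (7, 3)
  3P = (8, 16)
  4P = (18, 10)
  5P = (16, 18)
  6P = (10, 16)
  7P = (13, 10)
  8P = (12, 6)
  ... (continuing to 32P)
  32P = O

ord(P) = 32


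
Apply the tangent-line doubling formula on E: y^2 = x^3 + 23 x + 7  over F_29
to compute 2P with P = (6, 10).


Doubling: s = (3 x1^2 + a) / (2 y1)
s = (3*6^2 + 23) / (2*10) mod 29 = 8
x3 = s^2 - 2 x1 mod 29 = 8^2 - 2*6 = 23
y3 = s (x1 - x3) - y1 mod 29 = 8 * (6 - 23) - 10 = 28

2P = (23, 28)


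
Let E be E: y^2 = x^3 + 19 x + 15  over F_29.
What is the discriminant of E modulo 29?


4 a^3 + 27 b^2 = 4*19^3 + 27*15^2 = 27436 + 6075 = 33511
Delta = -16 * (33511) = -536176
Delta mod 29 = 5

Delta = 5 (mod 29)


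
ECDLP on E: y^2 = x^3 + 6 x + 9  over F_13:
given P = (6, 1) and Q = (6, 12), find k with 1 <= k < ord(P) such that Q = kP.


Enumerate multiples of P until we hit Q = (6, 12):
  1P = (6, 1)
  2P = (0, 3)
  3P = (10, 9)
  4P = (1, 9)
  5P = (7, 11)
  6P = (9, 8)
  7P = (2, 4)
  8P = (8, 7)
  9P = (8, 6)
  10P = (2, 9)
  11P = (9, 5)
  12P = (7, 2)
  13P = (1, 4)
  14P = (10, 4)
  15P = (0, 10)
  16P = (6, 12)
Match found at i = 16.

k = 16


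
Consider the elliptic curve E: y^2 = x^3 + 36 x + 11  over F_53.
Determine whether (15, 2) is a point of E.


Check whether y^2 = x^3 + 36 x + 11 (mod 53) for (x, y) = (15, 2).
LHS: y^2 = 2^2 mod 53 = 4
RHS: x^3 + 36 x + 11 = 15^3 + 36*15 + 11 mod 53 = 4
LHS = RHS

Yes, on the curve


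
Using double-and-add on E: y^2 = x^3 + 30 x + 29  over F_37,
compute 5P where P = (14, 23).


k = 5 = 101_2 (binary, LSB first: 101)
Double-and-add from P = (14, 23):
  bit 0 = 1: acc = O + (14, 23) = (14, 23)
  bit 1 = 0: acc unchanged = (14, 23)
  bit 2 = 1: acc = (14, 23) + (11, 32) = (21, 35)

5P = (21, 35)


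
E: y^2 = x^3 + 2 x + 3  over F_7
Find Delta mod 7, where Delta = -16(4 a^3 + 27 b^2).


4 a^3 + 27 b^2 = 4*2^3 + 27*3^2 = 32 + 243 = 275
Delta = -16 * (275) = -4400
Delta mod 7 = 3

Delta = 3 (mod 7)


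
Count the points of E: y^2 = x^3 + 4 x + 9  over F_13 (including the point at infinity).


For each x in F_13, count y with y^2 = x^3 + 4 x + 9 mod 13:
  x = 0: RHS = 9, y in [3, 10]  -> 2 point(s)
  x = 1: RHS = 1, y in [1, 12]  -> 2 point(s)
  x = 2: RHS = 12, y in [5, 8]  -> 2 point(s)
  x = 3: RHS = 9, y in [3, 10]  -> 2 point(s)
  x = 7: RHS = 3, y in [4, 9]  -> 2 point(s)
  x = 10: RHS = 9, y in [3, 10]  -> 2 point(s)
  x = 12: RHS = 4, y in [2, 11]  -> 2 point(s)
Affine points: 14. Add the point at infinity: total = 15.

#E(F_13) = 15


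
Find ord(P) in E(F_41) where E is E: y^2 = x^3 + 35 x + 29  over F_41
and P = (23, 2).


Compute successive multiples of P until we hit O:
  1P = (23, 2)
  2P = (5, 40)
  3P = (21, 12)
  4P = (22, 34)
  5P = (36, 4)
  6P = (32, 25)
  7P = (31, 14)
  8P = (20, 23)
  ... (continuing to 43P)
  43P = O

ord(P) = 43


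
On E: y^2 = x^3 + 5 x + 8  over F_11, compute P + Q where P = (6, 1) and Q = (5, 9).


P != Q, so use the chord formula.
s = (y2 - y1) / (x2 - x1) = (8) / (10) mod 11 = 3
x3 = s^2 - x1 - x2 mod 11 = 3^2 - 6 - 5 = 9
y3 = s (x1 - x3) - y1 mod 11 = 3 * (6 - 9) - 1 = 1

P + Q = (9, 1)


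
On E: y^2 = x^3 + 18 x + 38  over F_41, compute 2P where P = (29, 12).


Doubling: s = (3 x1^2 + a) / (2 y1)
s = (3*29^2 + 18) / (2*12) mod 41 = 29
x3 = s^2 - 2 x1 mod 41 = 29^2 - 2*29 = 4
y3 = s (x1 - x3) - y1 mod 41 = 29 * (29 - 4) - 12 = 16

2P = (4, 16)


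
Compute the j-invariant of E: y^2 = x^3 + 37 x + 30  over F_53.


Delta = -16(4 a^3 + 27 b^2) mod 53 = 14
-1728 * (4 a)^3 = -1728 * (4*37)^3 mod 53 = 33
j = 33 * 14^(-1) mod 53 = 44

j = 44 (mod 53)


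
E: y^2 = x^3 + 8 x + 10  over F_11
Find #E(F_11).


For each x in F_11, count y with y^2 = x^3 + 8 x + 10 mod 11:
  x = 2: RHS = 1, y in [1, 10]  -> 2 point(s)
  x = 8: RHS = 3, y in [5, 6]  -> 2 point(s)
  x = 10: RHS = 1, y in [1, 10]  -> 2 point(s)
Affine points: 6. Add the point at infinity: total = 7.

#E(F_11) = 7


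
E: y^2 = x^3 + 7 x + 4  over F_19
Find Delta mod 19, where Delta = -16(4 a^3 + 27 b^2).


4 a^3 + 27 b^2 = 4*7^3 + 27*4^2 = 1372 + 432 = 1804
Delta = -16 * (1804) = -28864
Delta mod 19 = 16

Delta = 16 (mod 19)


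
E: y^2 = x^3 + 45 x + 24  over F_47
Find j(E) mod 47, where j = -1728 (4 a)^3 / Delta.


Delta = -16(4 a^3 + 27 b^2) mod 47 = 28
-1728 * (4 a)^3 = -1728 * (4*45)^3 mod 47 = 8
j = 8 * 28^(-1) mod 47 = 7

j = 7 (mod 47)
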